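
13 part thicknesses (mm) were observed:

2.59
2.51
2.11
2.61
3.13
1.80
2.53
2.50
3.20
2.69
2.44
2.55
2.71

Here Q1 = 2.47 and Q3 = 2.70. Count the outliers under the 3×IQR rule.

0

IQR = 0.23; fences at 2.47 − 0.69 = 1.78 and 2.70 + 0.69 = 3.39.
Every value lies within the cutoffs.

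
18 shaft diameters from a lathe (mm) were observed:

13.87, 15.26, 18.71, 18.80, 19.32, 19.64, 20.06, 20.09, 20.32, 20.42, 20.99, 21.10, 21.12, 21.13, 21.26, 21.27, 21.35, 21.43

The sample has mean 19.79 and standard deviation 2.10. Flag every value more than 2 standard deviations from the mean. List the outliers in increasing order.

13.87, 15.26

Cutoffs at x̄ ± 2s: 19.79 ± 2·2.10 = [15.59, 23.99].
13.87: z = -2.82, |z| > 2 → outlier.
15.26: z = -2.16, |z| > 2 → outlier.
Every other value lies within [15.59, 23.99].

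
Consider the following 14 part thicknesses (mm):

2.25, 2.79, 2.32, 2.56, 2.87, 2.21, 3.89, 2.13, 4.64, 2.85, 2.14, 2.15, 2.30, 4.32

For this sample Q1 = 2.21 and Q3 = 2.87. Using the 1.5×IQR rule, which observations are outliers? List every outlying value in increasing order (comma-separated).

3.89, 4.32, 4.64

IQR = Q3 − Q1 = 2.87 − 2.21 = 0.66.
Lower fence = Q1 − 1.5·IQR = 2.21 − 0.99 = 1.22.
Upper fence = Q3 + 1.5·IQR = 2.87 + 0.99 = 3.86.
3.89 > 3.86 → outlier.
4.32 > 3.86 → outlier.
4.64 > 3.86 → outlier.
All remaining values lie within [1.22, 3.86].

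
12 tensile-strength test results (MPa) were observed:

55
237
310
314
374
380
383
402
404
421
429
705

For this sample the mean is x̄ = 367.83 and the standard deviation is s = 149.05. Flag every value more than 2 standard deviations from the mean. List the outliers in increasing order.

Cutoffs at x̄ ± 2s: 367.83 ± 2·149.05 = [69.73, 665.93].
55: z = -2.10, |z| > 2 → outlier.
705: z = 2.26, |z| > 2 → outlier.
Every other value lies within [69.73, 665.93].

55, 705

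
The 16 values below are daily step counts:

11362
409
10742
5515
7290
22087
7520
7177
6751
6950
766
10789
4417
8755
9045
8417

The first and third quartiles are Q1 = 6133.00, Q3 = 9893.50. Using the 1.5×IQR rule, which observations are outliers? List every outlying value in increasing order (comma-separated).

409, 22087

IQR = Q3 − Q1 = 9893.50 − 6133.00 = 3760.50.
Lower fence = Q1 − 1.5·IQR = 6133.00 − 5640.75 = 492.25.
Upper fence = Q3 + 1.5·IQR = 9893.50 + 5640.75 = 15534.25.
409 < 492.25 → outlier.
22087 > 15534.25 → outlier.
All remaining values lie within [492.25, 15534.25].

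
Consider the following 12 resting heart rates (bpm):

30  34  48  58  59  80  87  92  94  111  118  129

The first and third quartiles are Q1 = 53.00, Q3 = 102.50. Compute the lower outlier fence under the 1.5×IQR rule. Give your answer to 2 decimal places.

IQR = Q3 − Q1 = 102.50 − 53.00 = 49.50.
Lower fence = Q1 − 1.5·IQR = 53.00 − 74.25 = -21.25.
Upper fence = Q3 + 1.5·IQR = 102.50 + 74.25 = 176.75.

-21.25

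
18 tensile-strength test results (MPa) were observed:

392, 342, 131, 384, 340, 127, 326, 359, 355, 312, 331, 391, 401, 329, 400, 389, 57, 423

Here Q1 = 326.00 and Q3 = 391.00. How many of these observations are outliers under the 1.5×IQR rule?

IQR = 65.00; fences at 326.00 − 97.50 = 228.50 and 391.00 + 97.50 = 488.50.
Outside the cutoffs: 57, 127, 131.

3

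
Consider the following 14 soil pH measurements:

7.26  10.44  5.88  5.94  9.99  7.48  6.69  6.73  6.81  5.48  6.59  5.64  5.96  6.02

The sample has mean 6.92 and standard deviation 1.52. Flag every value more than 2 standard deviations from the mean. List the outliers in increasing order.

9.99, 10.44

Cutoffs at x̄ ± 2s: 6.92 ± 2·1.52 = [3.88, 9.96].
9.99: z = 2.02, |z| > 2 → outlier.
10.44: z = 2.32, |z| > 2 → outlier.
Every other value lies within [3.88, 9.96].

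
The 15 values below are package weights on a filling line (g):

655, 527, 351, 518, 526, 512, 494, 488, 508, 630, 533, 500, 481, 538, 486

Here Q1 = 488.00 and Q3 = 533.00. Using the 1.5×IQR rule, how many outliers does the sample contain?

3

IQR = 45.00; fences at 488.00 − 67.50 = 420.50 and 533.00 + 67.50 = 600.50.
Outside the cutoffs: 351, 630, 655.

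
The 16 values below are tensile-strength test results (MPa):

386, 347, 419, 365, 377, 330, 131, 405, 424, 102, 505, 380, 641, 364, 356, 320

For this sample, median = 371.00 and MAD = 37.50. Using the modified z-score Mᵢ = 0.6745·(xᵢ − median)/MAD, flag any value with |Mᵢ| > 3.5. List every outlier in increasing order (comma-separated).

102, 131, 641

|Mᵢ| > 3.5 ⇔ |xᵢ − 371.00| > 3.5·37.50/0.6745 = 194.59.
So outliers lie outside [176.41, 565.59].
102: M = -4.84 → outlier.
131: M = -4.32 → outlier.
641: M = 4.86 → outlier.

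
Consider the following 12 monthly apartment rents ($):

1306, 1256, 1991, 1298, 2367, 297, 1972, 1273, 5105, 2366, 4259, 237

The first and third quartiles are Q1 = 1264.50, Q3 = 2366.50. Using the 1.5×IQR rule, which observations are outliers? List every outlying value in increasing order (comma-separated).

IQR = Q3 − Q1 = 2366.50 − 1264.50 = 1102.00.
Lower fence = Q1 − 1.5·IQR = 1264.50 − 1653.00 = -388.50.
Upper fence = Q3 + 1.5·IQR = 2366.50 + 1653.00 = 4019.50.
4259 > 4019.50 → outlier.
5105 > 4019.50 → outlier.
All remaining values lie within [-388.50, 4019.50].

4259, 5105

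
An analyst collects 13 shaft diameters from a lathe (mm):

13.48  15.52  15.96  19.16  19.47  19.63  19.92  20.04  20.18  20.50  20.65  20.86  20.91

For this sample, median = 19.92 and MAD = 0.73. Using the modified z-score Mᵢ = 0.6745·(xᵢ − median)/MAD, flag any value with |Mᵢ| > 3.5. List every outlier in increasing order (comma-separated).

13.48, 15.52, 15.96

|Mᵢ| > 3.5 ⇔ |xᵢ − 19.92| > 3.5·0.73/0.6745 = 3.79.
So outliers lie outside [16.13, 23.71].
13.48: M = -5.95 → outlier.
15.52: M = -4.07 → outlier.
15.96: M = -3.66 → outlier.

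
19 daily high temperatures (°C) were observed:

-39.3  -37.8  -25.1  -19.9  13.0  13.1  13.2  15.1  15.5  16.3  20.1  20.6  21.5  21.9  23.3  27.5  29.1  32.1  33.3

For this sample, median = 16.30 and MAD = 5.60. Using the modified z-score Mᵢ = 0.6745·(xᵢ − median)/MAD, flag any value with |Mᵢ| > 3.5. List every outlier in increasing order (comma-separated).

-39.3, -37.8, -25.1, -19.9

|Mᵢ| > 3.5 ⇔ |xᵢ − 16.30| > 3.5·5.60/0.6745 = 29.06.
So outliers lie outside [-12.76, 45.36].
-39.3: M = -6.70 → outlier.
-37.8: M = -6.52 → outlier.
-25.1: M = -4.99 → outlier.
-19.9: M = -4.36 → outlier.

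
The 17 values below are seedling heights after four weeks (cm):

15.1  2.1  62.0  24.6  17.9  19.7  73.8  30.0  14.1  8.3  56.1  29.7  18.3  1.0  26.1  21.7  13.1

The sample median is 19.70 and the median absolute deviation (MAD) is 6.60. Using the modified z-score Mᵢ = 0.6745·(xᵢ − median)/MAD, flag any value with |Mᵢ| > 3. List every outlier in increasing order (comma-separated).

|Mᵢ| > 3 ⇔ |xᵢ − 19.70| > 3·6.60/0.6745 = 29.36.
So outliers lie outside [-9.66, 49.06].
56.1: M = 3.72 → outlier.
62.0: M = 4.32 → outlier.
73.8: M = 5.53 → outlier.

56.1, 62.0, 73.8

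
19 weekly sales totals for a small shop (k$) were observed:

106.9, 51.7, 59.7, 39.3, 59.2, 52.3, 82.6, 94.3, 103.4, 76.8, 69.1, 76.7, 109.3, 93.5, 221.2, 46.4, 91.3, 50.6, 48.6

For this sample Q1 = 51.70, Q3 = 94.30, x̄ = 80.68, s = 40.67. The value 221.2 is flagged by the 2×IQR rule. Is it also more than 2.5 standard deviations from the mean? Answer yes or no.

z = (221.2 − 80.68) / 40.67 = 3.46.
|z| = 3.46 > 2.5.

yes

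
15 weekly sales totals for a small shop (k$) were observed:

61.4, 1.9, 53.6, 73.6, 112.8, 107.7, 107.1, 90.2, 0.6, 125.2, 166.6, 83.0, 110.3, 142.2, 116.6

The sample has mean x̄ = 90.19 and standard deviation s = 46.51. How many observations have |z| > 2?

0

Cutoffs: x̄ ± 2s = [-2.83, 183.21].
Every value lies within the cutoffs.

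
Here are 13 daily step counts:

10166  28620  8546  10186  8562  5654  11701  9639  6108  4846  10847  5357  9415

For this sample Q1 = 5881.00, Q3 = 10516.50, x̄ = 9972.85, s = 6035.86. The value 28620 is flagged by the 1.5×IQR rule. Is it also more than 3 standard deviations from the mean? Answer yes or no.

z = (28620 − 9972.85) / 6035.86 = 3.09.
|z| = 3.09 > 3.

yes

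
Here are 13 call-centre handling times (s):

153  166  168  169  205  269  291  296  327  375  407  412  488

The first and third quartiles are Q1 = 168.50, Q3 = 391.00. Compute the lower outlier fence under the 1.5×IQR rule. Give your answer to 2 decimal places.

IQR = Q3 − Q1 = 391.00 − 168.50 = 222.50.
Lower fence = Q1 − 1.5·IQR = 168.50 − 333.75 = -165.25.
Upper fence = Q3 + 1.5·IQR = 391.00 + 333.75 = 724.75.

-165.25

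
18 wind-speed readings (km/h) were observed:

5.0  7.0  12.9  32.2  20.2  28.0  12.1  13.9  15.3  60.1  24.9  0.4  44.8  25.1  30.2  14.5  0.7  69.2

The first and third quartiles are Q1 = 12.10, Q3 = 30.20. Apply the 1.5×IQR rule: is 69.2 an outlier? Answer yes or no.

IQR = Q3 − Q1 = 30.20 − 12.10 = 18.10.
Lower fence = Q1 − 1.5·IQR = 12.10 − 27.15 = -15.05.
Upper fence = Q3 + 1.5·IQR = 30.20 + 27.15 = 57.35.
69.2 lies above the upper fence.

yes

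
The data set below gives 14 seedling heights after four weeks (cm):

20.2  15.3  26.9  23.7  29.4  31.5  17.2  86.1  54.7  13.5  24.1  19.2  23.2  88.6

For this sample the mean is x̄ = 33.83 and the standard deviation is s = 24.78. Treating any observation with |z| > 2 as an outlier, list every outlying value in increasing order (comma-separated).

Cutoffs at x̄ ± 2s: 33.83 ± 2·24.78 = [-15.73, 83.39].
86.1: z = 2.11, |z| > 2 → outlier.
88.6: z = 2.21, |z| > 2 → outlier.
Every other value lies within [-15.73, 83.39].

86.1, 88.6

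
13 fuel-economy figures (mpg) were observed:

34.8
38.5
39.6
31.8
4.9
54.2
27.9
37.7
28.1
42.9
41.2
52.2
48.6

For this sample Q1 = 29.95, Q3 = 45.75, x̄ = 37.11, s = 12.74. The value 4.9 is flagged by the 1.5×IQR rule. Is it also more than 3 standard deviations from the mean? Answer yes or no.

no

z = (4.9 − 37.11) / 12.74 = -2.53.
|z| = 2.53 ≤ 3.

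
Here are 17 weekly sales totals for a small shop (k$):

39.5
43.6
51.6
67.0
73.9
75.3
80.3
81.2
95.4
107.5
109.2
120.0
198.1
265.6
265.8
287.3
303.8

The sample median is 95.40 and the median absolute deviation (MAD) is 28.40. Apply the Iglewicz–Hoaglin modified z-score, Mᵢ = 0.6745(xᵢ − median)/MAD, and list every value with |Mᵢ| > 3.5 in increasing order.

|Mᵢ| > 3.5 ⇔ |xᵢ − 95.40| > 3.5·28.40/0.6745 = 147.37.
So outliers lie outside [-51.97, 242.77].
265.6: M = 4.04 → outlier.
265.8: M = 4.05 → outlier.
287.3: M = 4.56 → outlier.
303.8: M = 4.95 → outlier.

265.6, 265.8, 287.3, 303.8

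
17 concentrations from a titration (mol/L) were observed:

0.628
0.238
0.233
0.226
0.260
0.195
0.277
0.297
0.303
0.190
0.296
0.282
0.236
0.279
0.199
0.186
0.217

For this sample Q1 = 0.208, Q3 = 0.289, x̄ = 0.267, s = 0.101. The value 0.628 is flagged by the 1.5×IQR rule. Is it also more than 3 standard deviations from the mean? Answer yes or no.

yes

z = (0.628 − 0.267) / 0.101 = 3.57.
|z| = 3.57 > 3.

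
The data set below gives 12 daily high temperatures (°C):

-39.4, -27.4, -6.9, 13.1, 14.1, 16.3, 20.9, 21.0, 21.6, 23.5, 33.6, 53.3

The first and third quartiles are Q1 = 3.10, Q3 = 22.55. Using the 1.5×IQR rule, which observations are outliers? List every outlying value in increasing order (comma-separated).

IQR = Q3 − Q1 = 22.55 − 3.10 = 19.45.
Lower fence = Q1 − 1.5·IQR = 3.10 − 29.175 = -26.075.
Upper fence = Q3 + 1.5·IQR = 22.55 + 29.175 = 51.725.
-39.4 < -26.075 → outlier.
-27.4 < -26.075 → outlier.
53.3 > 51.725 → outlier.
All remaining values lie within [-26.075, 51.725].

-39.4, -27.4, 53.3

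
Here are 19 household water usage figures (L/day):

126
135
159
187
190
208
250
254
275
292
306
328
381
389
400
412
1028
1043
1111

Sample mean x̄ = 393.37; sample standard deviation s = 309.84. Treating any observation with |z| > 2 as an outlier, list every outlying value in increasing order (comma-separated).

1028, 1043, 1111

Cutoffs at x̄ ± 2s: 393.37 ± 2·309.84 = [-226.31, 1013.05].
1028: z = 2.05, |z| > 2 → outlier.
1043: z = 2.10, |z| > 2 → outlier.
1111: z = 2.32, |z| > 2 → outlier.
Every other value lies within [-226.31, 1013.05].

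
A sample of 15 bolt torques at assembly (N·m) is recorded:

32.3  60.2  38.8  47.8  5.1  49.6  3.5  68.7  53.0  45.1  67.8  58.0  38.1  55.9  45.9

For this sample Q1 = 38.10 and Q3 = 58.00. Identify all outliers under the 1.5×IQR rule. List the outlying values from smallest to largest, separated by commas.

3.5, 5.1

IQR = Q3 − Q1 = 58.00 − 38.10 = 19.90.
Lower fence = Q1 − 1.5·IQR = 38.10 − 29.85 = 8.25.
Upper fence = Q3 + 1.5·IQR = 58.00 + 29.85 = 87.85.
3.5 < 8.25 → outlier.
5.1 < 8.25 → outlier.
All remaining values lie within [8.25, 87.85].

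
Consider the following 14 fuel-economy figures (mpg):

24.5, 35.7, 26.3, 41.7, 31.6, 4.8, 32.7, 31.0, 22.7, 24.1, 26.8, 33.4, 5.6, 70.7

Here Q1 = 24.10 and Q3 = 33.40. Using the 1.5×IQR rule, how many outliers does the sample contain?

3

IQR = 9.30; fences at 24.10 − 13.95 = 10.15 and 33.40 + 13.95 = 47.35.
Outside the cutoffs: 4.8, 5.6, 70.7.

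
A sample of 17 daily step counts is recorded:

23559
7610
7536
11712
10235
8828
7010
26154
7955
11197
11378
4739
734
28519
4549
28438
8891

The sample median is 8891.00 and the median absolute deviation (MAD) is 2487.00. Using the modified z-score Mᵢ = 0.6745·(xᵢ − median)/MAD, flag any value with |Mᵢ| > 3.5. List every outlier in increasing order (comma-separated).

23559, 26154, 28438, 28519

|Mᵢ| > 3.5 ⇔ |xᵢ − 8891.00| > 3.5·2487.00/0.6745 = 12905.11.
So outliers lie outside [-4014.11, 21796.11].
23559: M = 3.98 → outlier.
26154: M = 4.68 → outlier.
28438: M = 5.30 → outlier.
28519: M = 5.32 → outlier.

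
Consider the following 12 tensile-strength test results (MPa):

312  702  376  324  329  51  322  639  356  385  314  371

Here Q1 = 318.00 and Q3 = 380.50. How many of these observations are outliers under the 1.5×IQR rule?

3

IQR = 62.50; fences at 318.00 − 93.75 = 224.25 and 380.50 + 93.75 = 474.25.
Outside the cutoffs: 51, 639, 702.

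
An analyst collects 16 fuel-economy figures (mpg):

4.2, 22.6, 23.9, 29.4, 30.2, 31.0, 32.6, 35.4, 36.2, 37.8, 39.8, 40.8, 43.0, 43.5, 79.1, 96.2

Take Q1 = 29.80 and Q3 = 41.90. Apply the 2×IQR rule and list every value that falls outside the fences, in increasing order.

IQR = Q3 − Q1 = 41.90 − 29.80 = 12.10.
Lower fence = Q1 − 2·IQR = 29.80 − 24.20 = 5.60.
Upper fence = Q3 + 2·IQR = 41.90 + 24.20 = 66.10.
4.2 < 5.60 → outlier.
79.1 > 66.10 → outlier.
96.2 > 66.10 → outlier.
All remaining values lie within [5.60, 66.10].

4.2, 79.1, 96.2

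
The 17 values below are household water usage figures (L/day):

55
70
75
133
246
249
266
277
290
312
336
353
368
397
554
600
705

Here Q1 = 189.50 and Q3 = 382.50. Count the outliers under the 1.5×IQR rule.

IQR = 193.00; fences at 189.50 − 289.50 = -100.00 and 382.50 + 289.50 = 672.00.
Outside the cutoffs: 705.

1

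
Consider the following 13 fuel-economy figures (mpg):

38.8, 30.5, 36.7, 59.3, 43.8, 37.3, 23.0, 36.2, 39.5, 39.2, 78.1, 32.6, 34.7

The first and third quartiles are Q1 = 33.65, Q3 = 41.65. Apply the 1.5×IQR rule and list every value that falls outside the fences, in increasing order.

IQR = Q3 − Q1 = 41.65 − 33.65 = 8.00.
Lower fence = Q1 − 1.5·IQR = 33.65 − 12.00 = 21.65.
Upper fence = Q3 + 1.5·IQR = 41.65 + 12.00 = 53.65.
59.3 > 53.65 → outlier.
78.1 > 53.65 → outlier.
All remaining values lie within [21.65, 53.65].

59.3, 78.1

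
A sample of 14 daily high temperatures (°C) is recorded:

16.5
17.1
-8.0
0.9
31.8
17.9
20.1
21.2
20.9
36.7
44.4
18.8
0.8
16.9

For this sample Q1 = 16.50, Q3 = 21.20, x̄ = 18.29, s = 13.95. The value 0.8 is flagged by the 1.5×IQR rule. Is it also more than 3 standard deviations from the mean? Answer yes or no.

no

z = (0.8 − 18.29) / 13.95 = -1.25.
|z| = 1.25 ≤ 3.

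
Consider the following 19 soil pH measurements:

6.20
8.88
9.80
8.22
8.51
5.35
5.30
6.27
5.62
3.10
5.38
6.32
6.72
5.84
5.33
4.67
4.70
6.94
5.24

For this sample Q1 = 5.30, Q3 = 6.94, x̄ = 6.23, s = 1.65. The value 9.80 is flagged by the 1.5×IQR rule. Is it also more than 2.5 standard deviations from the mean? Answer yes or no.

z = (9.80 − 6.23) / 1.65 = 2.16.
|z| = 2.16 ≤ 2.5.

no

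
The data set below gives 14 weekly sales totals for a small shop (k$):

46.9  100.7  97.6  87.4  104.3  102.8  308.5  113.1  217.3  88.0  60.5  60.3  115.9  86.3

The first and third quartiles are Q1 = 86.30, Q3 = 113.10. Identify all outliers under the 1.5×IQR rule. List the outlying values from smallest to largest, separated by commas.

IQR = Q3 − Q1 = 113.10 − 86.30 = 26.80.
Lower fence = Q1 − 1.5·IQR = 86.30 − 40.20 = 46.10.
Upper fence = Q3 + 1.5·IQR = 113.10 + 40.20 = 153.30.
217.3 > 153.30 → outlier.
308.5 > 153.30 → outlier.
All remaining values lie within [46.10, 153.30].

217.3, 308.5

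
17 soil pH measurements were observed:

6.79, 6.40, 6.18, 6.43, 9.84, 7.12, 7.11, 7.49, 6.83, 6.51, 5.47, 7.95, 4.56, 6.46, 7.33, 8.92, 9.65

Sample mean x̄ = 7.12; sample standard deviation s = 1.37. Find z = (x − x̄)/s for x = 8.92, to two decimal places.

z = (8.92 − 7.12) / 1.37 = 1.31.

1.31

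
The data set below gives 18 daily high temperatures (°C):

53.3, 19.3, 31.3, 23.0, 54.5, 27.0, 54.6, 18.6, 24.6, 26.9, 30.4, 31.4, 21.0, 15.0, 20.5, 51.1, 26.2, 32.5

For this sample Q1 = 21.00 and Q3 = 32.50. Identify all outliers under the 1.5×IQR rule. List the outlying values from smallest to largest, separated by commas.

51.1, 53.3, 54.5, 54.6

IQR = Q3 − Q1 = 32.50 − 21.00 = 11.50.
Lower fence = Q1 − 1.5·IQR = 21.00 − 17.25 = 3.75.
Upper fence = Q3 + 1.5·IQR = 32.50 + 17.25 = 49.75.
51.1 > 49.75 → outlier.
53.3 > 49.75 → outlier.
54.5 > 49.75 → outlier.
54.6 > 49.75 → outlier.
All remaining values lie within [3.75, 49.75].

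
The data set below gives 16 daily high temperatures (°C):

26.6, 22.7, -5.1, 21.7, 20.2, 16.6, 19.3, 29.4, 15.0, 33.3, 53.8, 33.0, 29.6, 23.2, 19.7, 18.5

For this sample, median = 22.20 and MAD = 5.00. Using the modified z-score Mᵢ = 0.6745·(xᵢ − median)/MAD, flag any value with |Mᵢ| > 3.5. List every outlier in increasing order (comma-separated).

|Mᵢ| > 3.5 ⇔ |xᵢ − 22.20| > 3.5·5.00/0.6745 = 25.95.
So outliers lie outside [-3.75, 48.15].
-5.1: M = -3.68 → outlier.
53.8: M = 4.26 → outlier.

-5.1, 53.8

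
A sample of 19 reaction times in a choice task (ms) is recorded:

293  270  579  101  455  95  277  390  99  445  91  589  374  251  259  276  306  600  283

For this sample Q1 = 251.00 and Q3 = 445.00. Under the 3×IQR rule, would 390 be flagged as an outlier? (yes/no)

IQR = Q3 − Q1 = 445.00 − 251.00 = 194.00.
Lower fence = Q1 − 3·IQR = 251.00 − 582.00 = -331.00.
Upper fence = Q3 + 3·IQR = 445.00 + 582.00 = 1027.00.
390 lies within [-331.00, 1027.00].

no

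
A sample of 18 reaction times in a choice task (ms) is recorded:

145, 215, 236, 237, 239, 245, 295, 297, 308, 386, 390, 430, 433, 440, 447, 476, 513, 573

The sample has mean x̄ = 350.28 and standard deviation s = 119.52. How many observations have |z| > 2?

Cutoffs: x̄ ± 2s = [111.24, 589.32].
Every value lies within the cutoffs.

0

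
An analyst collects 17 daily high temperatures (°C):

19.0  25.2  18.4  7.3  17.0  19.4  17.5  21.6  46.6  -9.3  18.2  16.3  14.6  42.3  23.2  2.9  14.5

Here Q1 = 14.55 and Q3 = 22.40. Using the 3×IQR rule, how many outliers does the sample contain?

2

IQR = 7.85; fences at 14.55 − 23.55 = -9.00 and 22.40 + 23.55 = 45.95.
Outside the cutoffs: -9.3, 46.6.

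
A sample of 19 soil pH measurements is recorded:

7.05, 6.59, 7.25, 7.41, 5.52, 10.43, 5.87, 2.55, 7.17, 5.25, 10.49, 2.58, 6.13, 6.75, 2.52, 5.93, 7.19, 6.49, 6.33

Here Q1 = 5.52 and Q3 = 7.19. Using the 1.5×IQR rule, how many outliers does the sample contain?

5

IQR = 1.67; fences at 5.52 − 2.505 = 3.015 and 7.19 + 2.505 = 9.695.
Outside the cutoffs: 2.52, 2.55, 2.58, 10.43, 10.49.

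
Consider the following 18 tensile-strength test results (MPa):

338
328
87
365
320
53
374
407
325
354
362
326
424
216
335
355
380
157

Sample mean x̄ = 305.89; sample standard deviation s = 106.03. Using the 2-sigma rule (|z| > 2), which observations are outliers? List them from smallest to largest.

Cutoffs at x̄ ± 2s: 305.89 ± 2·106.03 = [93.83, 517.95].
53: z = -2.39, |z| > 2 → outlier.
87: z = -2.06, |z| > 2 → outlier.
Every other value lies within [93.83, 517.95].

53, 87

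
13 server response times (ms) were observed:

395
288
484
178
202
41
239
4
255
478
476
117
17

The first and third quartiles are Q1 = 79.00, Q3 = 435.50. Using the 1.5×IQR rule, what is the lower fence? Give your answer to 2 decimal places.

-455.75

IQR = Q3 − Q1 = 435.50 − 79.00 = 356.50.
Lower fence = Q1 − 1.5·IQR = 79.00 − 534.75 = -455.75.
Upper fence = Q3 + 1.5·IQR = 435.50 + 534.75 = 970.25.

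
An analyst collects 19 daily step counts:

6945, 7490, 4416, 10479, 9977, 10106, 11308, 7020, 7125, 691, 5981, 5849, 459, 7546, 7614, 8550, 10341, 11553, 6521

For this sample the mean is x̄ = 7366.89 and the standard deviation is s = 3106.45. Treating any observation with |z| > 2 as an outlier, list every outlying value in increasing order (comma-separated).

459, 691

Cutoffs at x̄ ± 2s: 7366.89 ± 2·3106.45 = [1153.99, 13579.79].
459: z = -2.22, |z| > 2 → outlier.
691: z = -2.15, |z| > 2 → outlier.
Every other value lies within [1153.99, 13579.79].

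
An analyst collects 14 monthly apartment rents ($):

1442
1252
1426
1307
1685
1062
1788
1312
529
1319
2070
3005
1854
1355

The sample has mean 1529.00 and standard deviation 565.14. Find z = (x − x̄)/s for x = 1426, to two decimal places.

-0.18

z = (1426 − 1529.00) / 565.14 = -0.18.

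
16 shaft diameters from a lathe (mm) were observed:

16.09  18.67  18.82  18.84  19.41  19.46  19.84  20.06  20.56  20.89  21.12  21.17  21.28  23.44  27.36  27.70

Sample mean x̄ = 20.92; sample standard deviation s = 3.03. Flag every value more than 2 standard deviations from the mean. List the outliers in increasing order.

Cutoffs at x̄ ± 2s: 20.92 ± 2·3.03 = [14.86, 26.98].
27.36: z = 2.13, |z| > 2 → outlier.
27.70: z = 2.24, |z| > 2 → outlier.
Every other value lies within [14.86, 26.98].

27.36, 27.70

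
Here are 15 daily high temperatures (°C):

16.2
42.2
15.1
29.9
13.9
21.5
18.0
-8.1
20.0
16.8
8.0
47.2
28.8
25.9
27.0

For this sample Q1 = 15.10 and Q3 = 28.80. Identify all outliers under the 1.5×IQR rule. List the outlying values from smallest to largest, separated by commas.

-8.1

IQR = Q3 − Q1 = 28.80 − 15.10 = 13.70.
Lower fence = Q1 − 1.5·IQR = 15.10 − 20.55 = -5.45.
Upper fence = Q3 + 1.5·IQR = 28.80 + 20.55 = 49.35.
-8.1 < -5.45 → outlier.
All remaining values lie within [-5.45, 49.35].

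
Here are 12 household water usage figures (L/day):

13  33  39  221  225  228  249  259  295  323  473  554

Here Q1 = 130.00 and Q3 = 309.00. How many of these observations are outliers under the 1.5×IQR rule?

IQR = 179.00; fences at 130.00 − 268.50 = -138.50 and 309.00 + 268.50 = 577.50.
Every value lies within the cutoffs.

0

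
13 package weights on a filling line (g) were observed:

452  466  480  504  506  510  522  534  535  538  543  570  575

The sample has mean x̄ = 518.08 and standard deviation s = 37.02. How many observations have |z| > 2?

Cutoffs: x̄ ± 2s = [444.04, 592.12].
Every value lies within the cutoffs.

0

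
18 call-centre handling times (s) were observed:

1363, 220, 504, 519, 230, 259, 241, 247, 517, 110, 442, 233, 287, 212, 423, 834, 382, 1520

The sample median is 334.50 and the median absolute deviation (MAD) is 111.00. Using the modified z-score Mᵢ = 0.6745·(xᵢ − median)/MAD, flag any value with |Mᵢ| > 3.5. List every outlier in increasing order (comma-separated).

1363, 1520

|Mᵢ| > 3.5 ⇔ |xᵢ − 334.50| > 3.5·111.00/0.6745 = 575.98.
So outliers lie outside [-241.48, 910.48].
1363: M = 6.25 → outlier.
1520: M = 7.20 → outlier.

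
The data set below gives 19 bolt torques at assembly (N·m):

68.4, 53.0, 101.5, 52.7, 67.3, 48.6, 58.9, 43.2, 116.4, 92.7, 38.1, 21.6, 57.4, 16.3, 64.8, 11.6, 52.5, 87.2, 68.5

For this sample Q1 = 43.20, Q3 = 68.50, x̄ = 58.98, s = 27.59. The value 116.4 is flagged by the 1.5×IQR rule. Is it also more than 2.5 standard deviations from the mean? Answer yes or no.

z = (116.4 − 58.98) / 27.59 = 2.08.
|z| = 2.08 ≤ 2.5.

no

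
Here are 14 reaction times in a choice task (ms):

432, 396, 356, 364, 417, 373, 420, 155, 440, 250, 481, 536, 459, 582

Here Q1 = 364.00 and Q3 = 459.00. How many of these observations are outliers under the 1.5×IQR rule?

IQR = 95.00; fences at 364.00 − 142.50 = 221.50 and 459.00 + 142.50 = 601.50.
Outside the cutoffs: 155.

1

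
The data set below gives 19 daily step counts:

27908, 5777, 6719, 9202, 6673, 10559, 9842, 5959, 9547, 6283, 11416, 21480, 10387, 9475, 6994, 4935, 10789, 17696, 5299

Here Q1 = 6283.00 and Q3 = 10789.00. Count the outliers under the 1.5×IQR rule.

3

IQR = 4506.00; fences at 6283.00 − 6759.00 = -476.00 and 10789.00 + 6759.00 = 17548.00.
Outside the cutoffs: 17696, 21480, 27908.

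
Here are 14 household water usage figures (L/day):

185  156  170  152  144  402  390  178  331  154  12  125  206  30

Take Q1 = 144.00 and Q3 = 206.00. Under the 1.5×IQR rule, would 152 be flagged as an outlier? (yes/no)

IQR = Q3 − Q1 = 206.00 − 144.00 = 62.00.
Lower fence = Q1 − 1.5·IQR = 144.00 − 93.00 = 51.00.
Upper fence = Q3 + 1.5·IQR = 206.00 + 93.00 = 299.00.
152 lies within [51.00, 299.00].

no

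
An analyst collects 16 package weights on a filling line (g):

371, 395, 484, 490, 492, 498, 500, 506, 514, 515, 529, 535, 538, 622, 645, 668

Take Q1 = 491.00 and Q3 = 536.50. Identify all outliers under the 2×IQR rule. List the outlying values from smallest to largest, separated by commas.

IQR = Q3 − Q1 = 536.50 − 491.00 = 45.50.
Lower fence = Q1 − 2·IQR = 491.00 − 91.00 = 400.00.
Upper fence = Q3 + 2·IQR = 536.50 + 91.00 = 627.50.
371 < 400.00 → outlier.
395 < 400.00 → outlier.
645 > 627.50 → outlier.
668 > 627.50 → outlier.
All remaining values lie within [400.00, 627.50].

371, 395, 645, 668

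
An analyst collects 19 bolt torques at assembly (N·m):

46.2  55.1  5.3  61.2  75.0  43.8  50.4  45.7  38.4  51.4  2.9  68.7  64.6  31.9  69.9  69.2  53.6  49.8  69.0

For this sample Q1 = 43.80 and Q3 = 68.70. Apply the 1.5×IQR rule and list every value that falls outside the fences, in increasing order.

2.9, 5.3

IQR = Q3 − Q1 = 68.70 − 43.80 = 24.90.
Lower fence = Q1 − 1.5·IQR = 43.80 − 37.35 = 6.45.
Upper fence = Q3 + 1.5·IQR = 68.70 + 37.35 = 106.05.
2.9 < 6.45 → outlier.
5.3 < 6.45 → outlier.
All remaining values lie within [6.45, 106.05].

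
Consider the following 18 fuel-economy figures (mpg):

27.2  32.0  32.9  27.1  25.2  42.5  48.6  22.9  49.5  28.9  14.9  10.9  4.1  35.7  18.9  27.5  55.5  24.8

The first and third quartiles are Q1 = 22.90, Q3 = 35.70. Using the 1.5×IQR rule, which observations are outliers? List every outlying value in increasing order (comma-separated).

55.5

IQR = Q3 − Q1 = 35.70 − 22.90 = 12.80.
Lower fence = Q1 − 1.5·IQR = 22.90 − 19.20 = 3.70.
Upper fence = Q3 + 1.5·IQR = 35.70 + 19.20 = 54.90.
55.5 > 54.90 → outlier.
All remaining values lie within [3.70, 54.90].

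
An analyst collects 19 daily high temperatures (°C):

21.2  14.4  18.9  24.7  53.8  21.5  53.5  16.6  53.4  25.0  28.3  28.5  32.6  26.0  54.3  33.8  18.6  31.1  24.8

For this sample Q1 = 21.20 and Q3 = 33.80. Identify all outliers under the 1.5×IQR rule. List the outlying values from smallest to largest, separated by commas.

IQR = Q3 − Q1 = 33.80 − 21.20 = 12.60.
Lower fence = Q1 − 1.5·IQR = 21.20 − 18.90 = 2.30.
Upper fence = Q3 + 1.5·IQR = 33.80 + 18.90 = 52.70.
53.4 > 52.70 → outlier.
53.5 > 52.70 → outlier.
53.8 > 52.70 → outlier.
54.3 > 52.70 → outlier.
All remaining values lie within [2.30, 52.70].

53.4, 53.5, 53.8, 54.3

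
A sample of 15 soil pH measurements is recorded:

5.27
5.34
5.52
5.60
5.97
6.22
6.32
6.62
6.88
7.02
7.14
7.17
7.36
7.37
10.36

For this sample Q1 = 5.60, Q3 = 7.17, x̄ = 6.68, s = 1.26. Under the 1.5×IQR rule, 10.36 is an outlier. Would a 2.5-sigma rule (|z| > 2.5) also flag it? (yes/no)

z = (10.36 − 6.68) / 1.26 = 2.92.
|z| = 2.92 > 2.5.

yes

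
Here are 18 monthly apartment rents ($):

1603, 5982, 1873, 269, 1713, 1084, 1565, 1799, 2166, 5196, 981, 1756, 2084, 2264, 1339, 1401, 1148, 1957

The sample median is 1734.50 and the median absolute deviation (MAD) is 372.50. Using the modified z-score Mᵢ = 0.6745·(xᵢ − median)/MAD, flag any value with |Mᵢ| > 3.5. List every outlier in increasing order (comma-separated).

|Mᵢ| > 3.5 ⇔ |xᵢ − 1734.50| > 3.5·372.50/0.6745 = 1932.91.
So outliers lie outside [-198.41, 3667.41].
5196: M = 6.27 → outlier.
5982: M = 7.69 → outlier.

5196, 5982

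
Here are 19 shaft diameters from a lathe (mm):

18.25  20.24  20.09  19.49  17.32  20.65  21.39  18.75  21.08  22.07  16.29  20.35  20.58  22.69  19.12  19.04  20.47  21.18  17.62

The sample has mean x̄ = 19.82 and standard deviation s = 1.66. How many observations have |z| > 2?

1

Cutoffs: x̄ ± 2s = [16.50, 23.14].
Outside the cutoffs: 16.29.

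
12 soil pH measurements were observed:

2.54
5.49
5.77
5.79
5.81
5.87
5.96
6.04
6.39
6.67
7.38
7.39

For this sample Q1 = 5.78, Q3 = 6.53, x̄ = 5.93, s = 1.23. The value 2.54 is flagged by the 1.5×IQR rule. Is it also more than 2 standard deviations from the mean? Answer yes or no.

z = (2.54 − 5.93) / 1.23 = -2.76.
|z| = 2.76 > 2.

yes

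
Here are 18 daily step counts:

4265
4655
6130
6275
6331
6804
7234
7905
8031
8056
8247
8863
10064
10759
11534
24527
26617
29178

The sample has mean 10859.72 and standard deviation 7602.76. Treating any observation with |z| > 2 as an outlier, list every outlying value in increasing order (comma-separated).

26617, 29178

Cutoffs at x̄ ± 2s: 10859.72 ± 2·7602.76 = [-4345.80, 26065.24].
26617: z = 2.07, |z| > 2 → outlier.
29178: z = 2.41, |z| > 2 → outlier.
Every other value lies within [-4345.80, 26065.24].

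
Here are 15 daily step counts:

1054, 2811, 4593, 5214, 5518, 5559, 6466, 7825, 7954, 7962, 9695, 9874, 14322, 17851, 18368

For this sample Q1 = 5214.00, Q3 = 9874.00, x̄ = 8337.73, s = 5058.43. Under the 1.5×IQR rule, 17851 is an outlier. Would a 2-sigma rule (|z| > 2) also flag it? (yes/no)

no

z = (17851 − 8337.73) / 5058.43 = 1.88.
|z| = 1.88 ≤ 2.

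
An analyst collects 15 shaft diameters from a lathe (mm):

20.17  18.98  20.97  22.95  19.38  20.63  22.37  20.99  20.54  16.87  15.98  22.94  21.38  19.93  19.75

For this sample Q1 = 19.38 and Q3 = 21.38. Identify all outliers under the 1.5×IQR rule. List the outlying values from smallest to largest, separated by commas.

15.98

IQR = Q3 − Q1 = 21.38 − 19.38 = 2.00.
Lower fence = Q1 − 1.5·IQR = 19.38 − 3.00 = 16.38.
Upper fence = Q3 + 1.5·IQR = 21.38 + 3.00 = 24.38.
15.98 < 16.38 → outlier.
All remaining values lie within [16.38, 24.38].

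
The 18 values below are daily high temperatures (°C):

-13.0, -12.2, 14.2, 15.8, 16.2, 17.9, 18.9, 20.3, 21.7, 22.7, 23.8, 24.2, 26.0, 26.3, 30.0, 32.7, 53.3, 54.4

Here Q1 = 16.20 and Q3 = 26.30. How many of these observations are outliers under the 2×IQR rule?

IQR = 10.10; fences at 16.20 − 20.20 = -4.00 and 26.30 + 20.20 = 46.50.
Outside the cutoffs: -13.0, -12.2, 53.3, 54.4.

4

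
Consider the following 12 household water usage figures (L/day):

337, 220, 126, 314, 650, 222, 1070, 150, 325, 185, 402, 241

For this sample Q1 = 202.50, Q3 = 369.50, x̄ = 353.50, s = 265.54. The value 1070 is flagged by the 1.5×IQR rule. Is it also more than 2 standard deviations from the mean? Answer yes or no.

z = (1070 − 353.50) / 265.54 = 2.70.
|z| = 2.70 > 2.

yes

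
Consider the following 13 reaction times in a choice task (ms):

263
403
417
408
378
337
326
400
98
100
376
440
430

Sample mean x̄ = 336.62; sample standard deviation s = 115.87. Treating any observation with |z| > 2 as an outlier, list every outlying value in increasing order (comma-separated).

98, 100

Cutoffs at x̄ ± 2s: 336.62 ± 2·115.87 = [104.88, 568.36].
98: z = -2.06, |z| > 2 → outlier.
100: z = -2.04, |z| > 2 → outlier.
Every other value lies within [104.88, 568.36].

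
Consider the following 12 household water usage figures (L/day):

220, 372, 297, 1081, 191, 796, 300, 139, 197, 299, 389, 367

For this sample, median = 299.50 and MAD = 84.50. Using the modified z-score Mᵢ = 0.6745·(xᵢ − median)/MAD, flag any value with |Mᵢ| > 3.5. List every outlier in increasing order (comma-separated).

|Mᵢ| > 3.5 ⇔ |xᵢ − 299.50| > 3.5·84.50/0.6745 = 438.47.
So outliers lie outside [-138.97, 737.97].
796: M = 3.96 → outlier.
1081: M = 6.24 → outlier.

796, 1081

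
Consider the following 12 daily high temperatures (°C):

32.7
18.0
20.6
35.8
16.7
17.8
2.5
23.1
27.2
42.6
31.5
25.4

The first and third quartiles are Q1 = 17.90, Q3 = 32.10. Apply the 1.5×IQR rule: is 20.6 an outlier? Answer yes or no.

IQR = Q3 − Q1 = 32.10 − 17.90 = 14.20.
Lower fence = Q1 − 1.5·IQR = 17.90 − 21.30 = -3.40.
Upper fence = Q3 + 1.5·IQR = 32.10 + 21.30 = 53.40.
20.6 lies within [-3.40, 53.40].

no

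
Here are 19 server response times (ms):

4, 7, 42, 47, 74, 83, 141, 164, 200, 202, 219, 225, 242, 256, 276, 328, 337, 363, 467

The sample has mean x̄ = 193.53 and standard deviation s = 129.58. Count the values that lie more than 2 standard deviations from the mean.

1

Cutoffs: x̄ ± 2s = [-65.63, 452.69].
Outside the cutoffs: 467.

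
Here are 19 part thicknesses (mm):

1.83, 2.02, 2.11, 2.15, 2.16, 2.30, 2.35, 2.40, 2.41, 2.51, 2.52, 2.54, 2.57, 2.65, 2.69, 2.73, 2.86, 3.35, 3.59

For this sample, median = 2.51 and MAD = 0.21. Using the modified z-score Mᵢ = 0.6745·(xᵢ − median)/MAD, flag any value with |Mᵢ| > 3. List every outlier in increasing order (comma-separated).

3.59

|Mᵢ| > 3 ⇔ |xᵢ − 2.51| > 3·0.21/0.6745 = 0.93.
So outliers lie outside [1.58, 3.44].
3.59: M = 3.47 → outlier.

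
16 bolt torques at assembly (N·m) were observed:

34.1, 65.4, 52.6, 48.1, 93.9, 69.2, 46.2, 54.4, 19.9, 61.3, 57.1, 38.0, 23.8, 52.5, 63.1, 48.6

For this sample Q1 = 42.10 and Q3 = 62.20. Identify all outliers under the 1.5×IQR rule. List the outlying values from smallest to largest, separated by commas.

93.9

IQR = Q3 − Q1 = 62.20 − 42.10 = 20.10.
Lower fence = Q1 − 1.5·IQR = 42.10 − 30.15 = 11.95.
Upper fence = Q3 + 1.5·IQR = 62.20 + 30.15 = 92.35.
93.9 > 92.35 → outlier.
All remaining values lie within [11.95, 92.35].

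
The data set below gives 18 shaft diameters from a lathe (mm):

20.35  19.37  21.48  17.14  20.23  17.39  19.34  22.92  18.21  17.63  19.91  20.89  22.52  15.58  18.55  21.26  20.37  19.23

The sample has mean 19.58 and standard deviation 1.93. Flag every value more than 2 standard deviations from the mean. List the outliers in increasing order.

15.58

Cutoffs at x̄ ± 2s: 19.58 ± 2·1.93 = [15.72, 23.44].
15.58: z = -2.07, |z| > 2 → outlier.
Every other value lies within [15.72, 23.44].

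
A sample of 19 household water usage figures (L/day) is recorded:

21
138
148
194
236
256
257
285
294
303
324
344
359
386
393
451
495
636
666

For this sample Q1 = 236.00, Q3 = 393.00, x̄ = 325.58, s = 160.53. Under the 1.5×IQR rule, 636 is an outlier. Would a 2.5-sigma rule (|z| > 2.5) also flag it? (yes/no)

no

z = (636 − 325.58) / 160.53 = 1.93.
|z| = 1.93 ≤ 2.5.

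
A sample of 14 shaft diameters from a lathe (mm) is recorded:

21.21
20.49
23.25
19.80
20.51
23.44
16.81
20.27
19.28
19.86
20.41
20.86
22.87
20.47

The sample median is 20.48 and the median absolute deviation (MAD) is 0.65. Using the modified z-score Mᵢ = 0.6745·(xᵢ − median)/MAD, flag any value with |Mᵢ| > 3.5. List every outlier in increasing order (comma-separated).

16.81

|Mᵢ| > 3.5 ⇔ |xᵢ − 20.48| > 3.5·0.65/0.6745 = 3.37.
So outliers lie outside [17.11, 23.85].
16.81: M = -3.81 → outlier.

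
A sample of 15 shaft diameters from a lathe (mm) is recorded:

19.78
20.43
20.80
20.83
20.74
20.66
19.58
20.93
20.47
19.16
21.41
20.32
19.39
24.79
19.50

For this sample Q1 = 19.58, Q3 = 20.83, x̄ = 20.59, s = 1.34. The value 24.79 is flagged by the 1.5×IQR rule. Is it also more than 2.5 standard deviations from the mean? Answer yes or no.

z = (24.79 − 20.59) / 1.34 = 3.13.
|z| = 3.13 > 2.5.

yes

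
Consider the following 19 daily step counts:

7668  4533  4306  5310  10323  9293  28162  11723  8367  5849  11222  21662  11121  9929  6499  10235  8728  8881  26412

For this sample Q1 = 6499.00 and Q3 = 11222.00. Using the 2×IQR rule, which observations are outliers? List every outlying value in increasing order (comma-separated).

21662, 26412, 28162

IQR = Q3 − Q1 = 11222.00 − 6499.00 = 4723.00.
Lower fence = Q1 − 2·IQR = 6499.00 − 9446.00 = -2947.00.
Upper fence = Q3 + 2·IQR = 11222.00 + 9446.00 = 20668.00.
21662 > 20668.00 → outlier.
26412 > 20668.00 → outlier.
28162 > 20668.00 → outlier.
All remaining values lie within [-2947.00, 20668.00].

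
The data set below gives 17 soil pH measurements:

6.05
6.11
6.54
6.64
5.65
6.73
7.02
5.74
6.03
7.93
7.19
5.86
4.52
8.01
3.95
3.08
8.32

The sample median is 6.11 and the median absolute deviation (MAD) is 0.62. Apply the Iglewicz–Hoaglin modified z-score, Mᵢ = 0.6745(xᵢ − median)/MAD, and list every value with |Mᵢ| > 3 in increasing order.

|Mᵢ| > 3 ⇔ |xᵢ − 6.11| > 3·0.62/0.6745 = 2.76.
So outliers lie outside [3.35, 8.87].
3.08: M = -3.30 → outlier.

3.08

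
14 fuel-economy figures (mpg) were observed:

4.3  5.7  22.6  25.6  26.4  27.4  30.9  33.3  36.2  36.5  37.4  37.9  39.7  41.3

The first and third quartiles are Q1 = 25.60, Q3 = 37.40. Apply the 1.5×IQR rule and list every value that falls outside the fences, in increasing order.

4.3, 5.7

IQR = Q3 − Q1 = 37.40 − 25.60 = 11.80.
Lower fence = Q1 − 1.5·IQR = 25.60 − 17.70 = 7.90.
Upper fence = Q3 + 1.5·IQR = 37.40 + 17.70 = 55.10.
4.3 < 7.90 → outlier.
5.7 < 7.90 → outlier.
All remaining values lie within [7.90, 55.10].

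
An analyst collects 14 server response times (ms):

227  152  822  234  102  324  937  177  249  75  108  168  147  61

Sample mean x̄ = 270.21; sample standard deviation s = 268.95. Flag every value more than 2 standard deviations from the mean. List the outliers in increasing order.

822, 937

Cutoffs at x̄ ± 2s: 270.21 ± 2·268.95 = [-267.69, 808.11].
822: z = 2.05, |z| > 2 → outlier.
937: z = 2.48, |z| > 2 → outlier.
Every other value lies within [-267.69, 808.11].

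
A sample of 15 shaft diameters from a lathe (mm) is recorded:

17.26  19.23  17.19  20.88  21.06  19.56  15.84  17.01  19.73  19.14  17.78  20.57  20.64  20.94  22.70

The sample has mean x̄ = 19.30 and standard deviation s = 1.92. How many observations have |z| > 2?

0

Cutoffs: x̄ ± 2s = [15.46, 23.14].
Every value lies within the cutoffs.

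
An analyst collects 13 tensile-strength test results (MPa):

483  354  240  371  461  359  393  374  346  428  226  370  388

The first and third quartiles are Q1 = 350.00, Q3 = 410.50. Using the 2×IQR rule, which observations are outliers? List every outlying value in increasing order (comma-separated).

226

IQR = Q3 − Q1 = 410.50 − 350.00 = 60.50.
Lower fence = Q1 − 2·IQR = 350.00 − 121.00 = 229.00.
Upper fence = Q3 + 2·IQR = 410.50 + 121.00 = 531.50.
226 < 229.00 → outlier.
All remaining values lie within [229.00, 531.50].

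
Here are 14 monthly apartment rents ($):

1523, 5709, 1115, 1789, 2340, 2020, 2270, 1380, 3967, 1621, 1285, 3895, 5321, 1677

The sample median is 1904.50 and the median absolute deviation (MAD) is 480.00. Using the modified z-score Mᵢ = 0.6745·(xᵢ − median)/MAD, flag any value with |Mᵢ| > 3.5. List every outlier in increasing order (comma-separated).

5321, 5709

|Mᵢ| > 3.5 ⇔ |xᵢ − 1904.50| > 3.5·480.00/0.6745 = 2490.73.
So outliers lie outside [-586.23, 4395.23].
5321: M = 4.80 → outlier.
5709: M = 5.35 → outlier.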